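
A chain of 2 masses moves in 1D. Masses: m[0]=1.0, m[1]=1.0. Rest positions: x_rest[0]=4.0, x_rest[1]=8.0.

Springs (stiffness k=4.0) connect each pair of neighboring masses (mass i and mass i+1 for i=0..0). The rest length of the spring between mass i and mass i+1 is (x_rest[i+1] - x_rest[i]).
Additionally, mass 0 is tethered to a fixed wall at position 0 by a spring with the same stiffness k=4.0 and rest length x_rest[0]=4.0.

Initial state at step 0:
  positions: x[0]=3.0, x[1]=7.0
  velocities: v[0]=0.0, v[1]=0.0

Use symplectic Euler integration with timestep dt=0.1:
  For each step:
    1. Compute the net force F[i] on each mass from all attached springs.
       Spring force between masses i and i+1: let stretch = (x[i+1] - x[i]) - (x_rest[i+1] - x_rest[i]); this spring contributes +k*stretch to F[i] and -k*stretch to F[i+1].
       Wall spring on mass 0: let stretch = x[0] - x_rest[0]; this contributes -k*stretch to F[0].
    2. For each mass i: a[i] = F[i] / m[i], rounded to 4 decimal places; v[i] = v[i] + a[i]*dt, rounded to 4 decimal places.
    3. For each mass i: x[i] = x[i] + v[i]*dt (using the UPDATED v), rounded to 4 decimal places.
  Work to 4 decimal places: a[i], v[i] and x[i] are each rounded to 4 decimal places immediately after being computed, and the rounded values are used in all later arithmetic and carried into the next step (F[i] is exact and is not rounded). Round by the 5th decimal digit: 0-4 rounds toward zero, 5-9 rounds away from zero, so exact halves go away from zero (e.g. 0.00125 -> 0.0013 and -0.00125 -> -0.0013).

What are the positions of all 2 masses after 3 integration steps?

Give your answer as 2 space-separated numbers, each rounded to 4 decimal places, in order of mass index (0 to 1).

Answer: 3.2243 7.0078

Derivation:
Step 0: x=[3.0000 7.0000] v=[0.0000 0.0000]
Step 1: x=[3.0400 7.0000] v=[0.4000 0.0000]
Step 2: x=[3.1168 7.0016] v=[0.7680 0.0160]
Step 3: x=[3.2243 7.0078] v=[1.0752 0.0621]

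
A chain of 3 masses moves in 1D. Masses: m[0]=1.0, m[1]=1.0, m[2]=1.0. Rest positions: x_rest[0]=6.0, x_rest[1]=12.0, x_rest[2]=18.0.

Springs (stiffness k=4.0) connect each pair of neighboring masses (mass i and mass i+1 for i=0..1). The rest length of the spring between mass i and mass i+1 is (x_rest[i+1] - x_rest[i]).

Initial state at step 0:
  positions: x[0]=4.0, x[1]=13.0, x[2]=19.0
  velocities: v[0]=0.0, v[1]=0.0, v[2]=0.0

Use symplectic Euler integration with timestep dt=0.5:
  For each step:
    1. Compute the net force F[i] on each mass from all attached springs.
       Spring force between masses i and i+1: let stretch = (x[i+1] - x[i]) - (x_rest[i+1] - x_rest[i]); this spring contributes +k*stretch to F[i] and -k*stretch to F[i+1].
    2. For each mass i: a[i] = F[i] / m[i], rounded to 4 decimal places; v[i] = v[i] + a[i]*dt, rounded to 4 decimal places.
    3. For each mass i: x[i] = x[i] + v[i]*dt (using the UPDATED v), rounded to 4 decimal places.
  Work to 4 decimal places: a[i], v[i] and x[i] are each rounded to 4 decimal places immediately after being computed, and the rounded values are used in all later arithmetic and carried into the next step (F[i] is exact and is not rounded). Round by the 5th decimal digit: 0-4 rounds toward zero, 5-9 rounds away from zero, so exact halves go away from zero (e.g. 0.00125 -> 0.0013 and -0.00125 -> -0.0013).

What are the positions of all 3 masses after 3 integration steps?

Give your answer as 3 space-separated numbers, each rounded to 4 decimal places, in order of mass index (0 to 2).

Step 0: x=[4.0000 13.0000 19.0000] v=[0.0000 0.0000 0.0000]
Step 1: x=[7.0000 10.0000 19.0000] v=[6.0000 -6.0000 0.0000]
Step 2: x=[7.0000 13.0000 16.0000] v=[0.0000 6.0000 -6.0000]
Step 3: x=[7.0000 13.0000 16.0000] v=[0.0000 0.0000 0.0000]

Answer: 7.0000 13.0000 16.0000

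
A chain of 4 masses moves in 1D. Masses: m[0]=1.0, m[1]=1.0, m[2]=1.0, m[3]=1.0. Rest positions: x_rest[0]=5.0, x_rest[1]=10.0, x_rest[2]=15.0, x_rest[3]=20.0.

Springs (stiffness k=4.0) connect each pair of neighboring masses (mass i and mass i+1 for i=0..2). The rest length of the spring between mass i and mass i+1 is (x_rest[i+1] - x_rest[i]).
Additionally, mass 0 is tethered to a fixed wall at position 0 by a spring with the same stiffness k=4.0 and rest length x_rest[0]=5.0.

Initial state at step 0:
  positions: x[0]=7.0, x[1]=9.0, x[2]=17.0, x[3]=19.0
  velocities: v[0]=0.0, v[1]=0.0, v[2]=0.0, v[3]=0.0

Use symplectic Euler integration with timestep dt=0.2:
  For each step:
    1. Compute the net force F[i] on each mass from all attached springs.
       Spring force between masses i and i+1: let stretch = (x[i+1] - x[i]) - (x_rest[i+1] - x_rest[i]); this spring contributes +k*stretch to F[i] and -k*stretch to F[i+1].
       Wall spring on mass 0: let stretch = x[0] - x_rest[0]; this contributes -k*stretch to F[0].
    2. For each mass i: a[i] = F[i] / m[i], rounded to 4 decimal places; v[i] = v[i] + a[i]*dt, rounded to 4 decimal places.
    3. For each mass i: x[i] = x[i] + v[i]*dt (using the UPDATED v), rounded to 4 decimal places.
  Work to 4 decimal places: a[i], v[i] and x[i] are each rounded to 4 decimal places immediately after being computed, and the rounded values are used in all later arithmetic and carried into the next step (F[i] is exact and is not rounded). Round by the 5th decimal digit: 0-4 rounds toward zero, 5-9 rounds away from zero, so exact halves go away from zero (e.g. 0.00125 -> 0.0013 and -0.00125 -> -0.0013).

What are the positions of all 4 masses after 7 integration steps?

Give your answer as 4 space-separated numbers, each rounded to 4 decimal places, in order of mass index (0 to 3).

Step 0: x=[7.0000 9.0000 17.0000 19.0000] v=[0.0000 0.0000 0.0000 0.0000]
Step 1: x=[6.2000 9.9600 16.0400 19.4800] v=[-4.0000 4.8000 -4.8000 2.4000]
Step 2: x=[5.0096 11.2912 14.6576 20.2096] v=[-5.9520 6.6560 -6.9120 3.6480]
Step 3: x=[4.0227 12.1560 13.6249 20.8509] v=[-4.9344 4.3238 -5.1635 3.2064]
Step 4: x=[3.6935 11.9545 13.5133 21.1360] v=[-1.6459 -1.0077 -0.5578 1.4256]
Step 5: x=[4.0951 10.6806 14.3720 21.0015] v=[2.0081 -6.3695 4.2933 -0.6726]
Step 6: x=[4.8952 8.9436 15.7008 20.6063] v=[4.0004 -8.6848 6.6438 -1.9762]
Step 7: x=[5.5598 7.6400 16.7333 20.2262] v=[3.3230 -6.5178 5.1624 -1.9006]

Answer: 5.5598 7.6400 16.7333 20.2262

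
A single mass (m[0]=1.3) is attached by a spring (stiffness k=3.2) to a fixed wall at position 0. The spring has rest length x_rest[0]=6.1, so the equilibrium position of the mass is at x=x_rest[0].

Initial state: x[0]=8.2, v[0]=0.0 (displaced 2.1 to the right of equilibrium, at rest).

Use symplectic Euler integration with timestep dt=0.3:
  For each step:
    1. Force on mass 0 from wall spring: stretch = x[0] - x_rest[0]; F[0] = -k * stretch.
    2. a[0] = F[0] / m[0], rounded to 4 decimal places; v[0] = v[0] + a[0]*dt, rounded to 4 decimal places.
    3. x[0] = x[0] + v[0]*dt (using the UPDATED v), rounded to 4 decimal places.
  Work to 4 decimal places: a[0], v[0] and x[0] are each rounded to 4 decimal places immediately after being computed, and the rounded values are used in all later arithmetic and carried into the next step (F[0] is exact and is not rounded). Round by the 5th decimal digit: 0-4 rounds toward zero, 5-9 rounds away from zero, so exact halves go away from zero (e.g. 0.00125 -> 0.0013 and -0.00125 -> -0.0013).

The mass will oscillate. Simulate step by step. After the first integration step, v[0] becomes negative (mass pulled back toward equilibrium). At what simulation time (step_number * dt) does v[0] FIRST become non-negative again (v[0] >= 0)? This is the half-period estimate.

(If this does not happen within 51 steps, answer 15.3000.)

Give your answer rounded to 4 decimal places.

Step 0: x=[8.2000] v=[0.0000]
Step 1: x=[7.7348] v=[-1.5508]
Step 2: x=[6.9074] v=[-2.7580]
Step 3: x=[5.9011] v=[-3.3542]
Step 4: x=[4.9389] v=[-3.2073]
Step 5: x=[4.2339] v=[-2.3499]
Step 6: x=[3.9423] v=[-0.9719]
Step 7: x=[4.1288] v=[0.6215]
First v>=0 after going negative at step 7, time=2.1000

Answer: 2.1000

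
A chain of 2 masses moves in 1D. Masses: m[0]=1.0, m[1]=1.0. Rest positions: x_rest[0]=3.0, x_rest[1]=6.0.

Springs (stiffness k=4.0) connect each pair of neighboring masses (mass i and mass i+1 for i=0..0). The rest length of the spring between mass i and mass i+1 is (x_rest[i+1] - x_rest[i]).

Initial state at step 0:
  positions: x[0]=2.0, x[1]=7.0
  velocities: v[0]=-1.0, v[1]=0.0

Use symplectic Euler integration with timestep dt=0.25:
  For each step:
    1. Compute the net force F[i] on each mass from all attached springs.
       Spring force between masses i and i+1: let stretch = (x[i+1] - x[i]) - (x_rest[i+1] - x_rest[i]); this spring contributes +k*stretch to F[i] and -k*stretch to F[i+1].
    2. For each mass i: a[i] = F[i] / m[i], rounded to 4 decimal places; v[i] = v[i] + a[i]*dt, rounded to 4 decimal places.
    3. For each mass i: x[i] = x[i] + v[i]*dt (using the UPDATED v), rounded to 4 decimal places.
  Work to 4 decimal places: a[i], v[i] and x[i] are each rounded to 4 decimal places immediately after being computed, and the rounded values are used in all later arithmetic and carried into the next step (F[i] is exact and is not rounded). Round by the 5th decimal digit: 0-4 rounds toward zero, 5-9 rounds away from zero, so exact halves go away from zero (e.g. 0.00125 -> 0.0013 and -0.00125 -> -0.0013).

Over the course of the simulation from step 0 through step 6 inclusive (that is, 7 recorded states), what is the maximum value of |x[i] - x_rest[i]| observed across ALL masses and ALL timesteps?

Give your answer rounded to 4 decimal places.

Step 0: x=[2.0000 7.0000] v=[-1.0000 0.0000]
Step 1: x=[2.2500 6.5000] v=[1.0000 -2.0000]
Step 2: x=[2.8125 5.6875] v=[2.2500 -3.2500]
Step 3: x=[3.3438 4.9063] v=[2.1250 -3.1250]
Step 4: x=[3.5157 4.4844] v=[0.6875 -1.6875]
Step 5: x=[3.1798 4.5704] v=[-1.3438 0.3438]
Step 6: x=[2.4415 5.0587] v=[-2.9532 1.9532]
Max displacement = 1.5156

Answer: 1.5156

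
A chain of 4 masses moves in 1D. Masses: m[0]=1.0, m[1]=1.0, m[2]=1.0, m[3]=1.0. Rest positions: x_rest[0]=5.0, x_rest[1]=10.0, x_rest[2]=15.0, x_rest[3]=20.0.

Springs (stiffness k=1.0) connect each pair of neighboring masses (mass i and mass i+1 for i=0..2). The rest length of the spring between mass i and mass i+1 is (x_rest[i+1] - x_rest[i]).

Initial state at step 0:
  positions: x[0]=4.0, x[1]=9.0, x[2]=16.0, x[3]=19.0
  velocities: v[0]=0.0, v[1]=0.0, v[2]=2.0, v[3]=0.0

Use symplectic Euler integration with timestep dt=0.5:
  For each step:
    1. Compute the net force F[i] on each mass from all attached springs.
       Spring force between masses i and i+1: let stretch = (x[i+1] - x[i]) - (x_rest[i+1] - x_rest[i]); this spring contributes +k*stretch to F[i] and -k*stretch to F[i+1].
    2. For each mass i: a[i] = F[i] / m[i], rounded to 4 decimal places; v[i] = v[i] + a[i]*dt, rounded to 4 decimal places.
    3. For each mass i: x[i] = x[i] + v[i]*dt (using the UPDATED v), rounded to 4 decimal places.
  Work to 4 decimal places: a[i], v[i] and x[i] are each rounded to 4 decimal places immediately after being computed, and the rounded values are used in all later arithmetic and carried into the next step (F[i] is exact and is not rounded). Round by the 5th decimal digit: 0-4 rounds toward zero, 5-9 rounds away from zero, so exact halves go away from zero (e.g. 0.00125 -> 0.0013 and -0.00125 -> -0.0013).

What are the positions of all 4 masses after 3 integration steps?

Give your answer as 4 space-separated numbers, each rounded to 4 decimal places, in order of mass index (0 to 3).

Step 0: x=[4.0000 9.0000 16.0000 19.0000] v=[0.0000 0.0000 2.0000 0.0000]
Step 1: x=[4.0000 9.5000 16.0000 19.5000] v=[0.0000 1.0000 0.0000 1.0000]
Step 2: x=[4.1250 10.2500 15.2500 20.3750] v=[0.2500 1.5000 -1.5000 1.7500]
Step 3: x=[4.5313 10.7188 14.5313 21.2188] v=[0.8125 0.9375 -1.4375 1.6875]

Answer: 4.5313 10.7188 14.5313 21.2188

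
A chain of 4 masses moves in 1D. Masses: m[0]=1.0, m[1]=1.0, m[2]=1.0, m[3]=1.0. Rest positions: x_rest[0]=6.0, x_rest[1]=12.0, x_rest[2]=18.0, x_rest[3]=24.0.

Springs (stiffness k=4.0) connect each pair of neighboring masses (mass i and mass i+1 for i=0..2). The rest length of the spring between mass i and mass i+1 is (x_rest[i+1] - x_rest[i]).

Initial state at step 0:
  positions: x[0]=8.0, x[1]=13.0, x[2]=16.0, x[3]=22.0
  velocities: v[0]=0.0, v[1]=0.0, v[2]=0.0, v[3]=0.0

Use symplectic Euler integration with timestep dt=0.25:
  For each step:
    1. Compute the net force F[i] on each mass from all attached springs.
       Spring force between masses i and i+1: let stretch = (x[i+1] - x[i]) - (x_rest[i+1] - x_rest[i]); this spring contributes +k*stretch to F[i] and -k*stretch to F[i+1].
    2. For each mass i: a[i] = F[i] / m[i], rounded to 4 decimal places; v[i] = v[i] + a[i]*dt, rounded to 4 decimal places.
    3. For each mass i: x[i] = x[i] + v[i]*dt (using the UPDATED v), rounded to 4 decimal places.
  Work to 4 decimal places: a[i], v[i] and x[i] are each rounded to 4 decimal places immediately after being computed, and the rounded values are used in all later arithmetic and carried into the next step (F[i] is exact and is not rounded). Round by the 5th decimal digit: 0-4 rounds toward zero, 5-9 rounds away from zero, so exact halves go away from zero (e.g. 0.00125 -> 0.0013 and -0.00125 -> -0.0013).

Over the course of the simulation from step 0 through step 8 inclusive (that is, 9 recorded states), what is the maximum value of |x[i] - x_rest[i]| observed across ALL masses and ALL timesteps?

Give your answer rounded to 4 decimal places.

Step 0: x=[8.0000 13.0000 16.0000 22.0000] v=[0.0000 0.0000 0.0000 0.0000]
Step 1: x=[7.7500 12.5000 16.7500 22.0000] v=[-1.0000 -2.0000 3.0000 0.0000]
Step 2: x=[7.1875 11.8750 17.7500 22.1875] v=[-2.2500 -2.5000 4.0000 0.7500]
Step 3: x=[6.2969 11.5469 18.3906 22.7656] v=[-3.5625 -1.3125 2.5625 2.3125]
Step 4: x=[5.2188 11.6172 18.4141 23.7500] v=[-4.3125 0.2812 0.0938 3.9375]
Step 5: x=[4.2403 11.7871 18.0723 24.9004] v=[-3.9141 0.6797 -1.3672 4.6016]
Step 6: x=[3.6485 11.6416 17.8662 25.8438] v=[-2.3673 -0.5819 -0.8243 3.7735]
Step 7: x=[3.5550 11.0540 18.0984 26.2928] v=[-0.3742 -2.3504 0.9287 1.7959]
Step 8: x=[3.8362 10.3528 18.6181 26.1932] v=[1.1248 -2.8050 2.0787 -0.3985]
Max displacement = 2.4450

Answer: 2.4450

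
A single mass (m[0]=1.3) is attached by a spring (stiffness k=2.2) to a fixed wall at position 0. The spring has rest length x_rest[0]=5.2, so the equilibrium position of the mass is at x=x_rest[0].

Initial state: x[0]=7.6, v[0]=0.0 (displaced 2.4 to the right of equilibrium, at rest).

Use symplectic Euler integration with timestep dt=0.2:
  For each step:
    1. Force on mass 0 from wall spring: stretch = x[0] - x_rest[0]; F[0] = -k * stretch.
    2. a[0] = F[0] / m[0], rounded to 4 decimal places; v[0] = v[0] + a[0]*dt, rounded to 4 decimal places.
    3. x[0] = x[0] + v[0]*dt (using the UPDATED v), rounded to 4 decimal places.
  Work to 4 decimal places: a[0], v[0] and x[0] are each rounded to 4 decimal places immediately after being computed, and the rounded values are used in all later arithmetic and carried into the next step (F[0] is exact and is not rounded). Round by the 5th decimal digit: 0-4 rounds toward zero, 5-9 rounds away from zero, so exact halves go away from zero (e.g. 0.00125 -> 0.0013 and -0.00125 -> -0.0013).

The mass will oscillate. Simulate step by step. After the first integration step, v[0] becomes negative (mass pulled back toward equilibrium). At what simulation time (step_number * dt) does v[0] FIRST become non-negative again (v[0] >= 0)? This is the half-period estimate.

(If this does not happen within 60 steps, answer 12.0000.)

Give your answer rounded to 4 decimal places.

Step 0: x=[7.6000] v=[0.0000]
Step 1: x=[7.4375] v=[-0.8123]
Step 2: x=[7.1236] v=[-1.5696]
Step 3: x=[6.6795] v=[-2.2207]
Step 4: x=[6.1352] v=[-2.7215]
Step 5: x=[5.5276] v=[-3.0380]
Step 6: x=[4.8978] v=[-3.1489]
Step 7: x=[4.2885] v=[-3.0466]
Step 8: x=[3.7409] v=[-2.7381]
Step 9: x=[3.2920] v=[-2.2443]
Step 10: x=[2.9723] v=[-1.5985]
Step 11: x=[2.8034] v=[-0.8445]
Step 12: x=[2.7967] v=[-0.0333]
Step 13: x=[2.9527] v=[0.7801]
First v>=0 after going negative at step 13, time=2.6000

Answer: 2.6000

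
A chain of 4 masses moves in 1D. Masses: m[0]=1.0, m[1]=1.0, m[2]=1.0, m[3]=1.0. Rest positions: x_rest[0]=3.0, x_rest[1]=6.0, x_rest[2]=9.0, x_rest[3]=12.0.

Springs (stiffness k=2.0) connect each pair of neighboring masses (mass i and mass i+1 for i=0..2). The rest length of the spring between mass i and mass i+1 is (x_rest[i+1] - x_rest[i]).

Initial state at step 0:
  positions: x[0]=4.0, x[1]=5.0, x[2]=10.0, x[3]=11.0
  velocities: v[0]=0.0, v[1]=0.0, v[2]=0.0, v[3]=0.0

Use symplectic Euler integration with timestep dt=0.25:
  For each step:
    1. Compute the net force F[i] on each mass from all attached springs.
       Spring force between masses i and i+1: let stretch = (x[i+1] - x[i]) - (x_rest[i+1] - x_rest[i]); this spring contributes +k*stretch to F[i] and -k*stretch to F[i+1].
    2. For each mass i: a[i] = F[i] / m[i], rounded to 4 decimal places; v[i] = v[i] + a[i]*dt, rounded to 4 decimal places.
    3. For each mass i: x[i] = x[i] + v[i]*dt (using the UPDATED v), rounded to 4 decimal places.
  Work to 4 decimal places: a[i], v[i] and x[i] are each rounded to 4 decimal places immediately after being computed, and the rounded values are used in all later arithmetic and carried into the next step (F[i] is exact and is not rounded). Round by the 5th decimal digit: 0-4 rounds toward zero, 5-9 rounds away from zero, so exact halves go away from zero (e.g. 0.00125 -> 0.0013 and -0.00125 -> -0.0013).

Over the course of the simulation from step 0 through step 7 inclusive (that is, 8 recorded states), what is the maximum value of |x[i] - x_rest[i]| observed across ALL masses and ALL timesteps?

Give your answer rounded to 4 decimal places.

Answer: 1.3351

Derivation:
Step 0: x=[4.0000 5.0000 10.0000 11.0000] v=[0.0000 0.0000 0.0000 0.0000]
Step 1: x=[3.7500 5.5000 9.5000 11.2500] v=[-1.0000 2.0000 -2.0000 1.0000]
Step 2: x=[3.3438 6.2813 8.7188 11.6563] v=[-1.6250 3.1250 -3.1250 1.6250]
Step 3: x=[2.9297 7.0001 8.0001 12.0704] v=[-1.6563 2.8750 -2.8750 1.6563]
Step 4: x=[2.6494 7.3351 7.6651 12.3507] v=[-1.1211 1.3398 -1.3399 1.1212]
Step 5: x=[2.5798 7.1256 7.8746 12.4203] v=[-0.2783 -0.8381 0.8379 0.2784]
Step 6: x=[2.7035 6.4415 8.5587 12.2967] v=[0.4946 -2.7365 2.7363 -0.4945]
Step 7: x=[2.9194 5.5548 9.4454 12.0808] v=[0.8636 -3.5469 3.5467 -0.8635]
Max displacement = 1.3351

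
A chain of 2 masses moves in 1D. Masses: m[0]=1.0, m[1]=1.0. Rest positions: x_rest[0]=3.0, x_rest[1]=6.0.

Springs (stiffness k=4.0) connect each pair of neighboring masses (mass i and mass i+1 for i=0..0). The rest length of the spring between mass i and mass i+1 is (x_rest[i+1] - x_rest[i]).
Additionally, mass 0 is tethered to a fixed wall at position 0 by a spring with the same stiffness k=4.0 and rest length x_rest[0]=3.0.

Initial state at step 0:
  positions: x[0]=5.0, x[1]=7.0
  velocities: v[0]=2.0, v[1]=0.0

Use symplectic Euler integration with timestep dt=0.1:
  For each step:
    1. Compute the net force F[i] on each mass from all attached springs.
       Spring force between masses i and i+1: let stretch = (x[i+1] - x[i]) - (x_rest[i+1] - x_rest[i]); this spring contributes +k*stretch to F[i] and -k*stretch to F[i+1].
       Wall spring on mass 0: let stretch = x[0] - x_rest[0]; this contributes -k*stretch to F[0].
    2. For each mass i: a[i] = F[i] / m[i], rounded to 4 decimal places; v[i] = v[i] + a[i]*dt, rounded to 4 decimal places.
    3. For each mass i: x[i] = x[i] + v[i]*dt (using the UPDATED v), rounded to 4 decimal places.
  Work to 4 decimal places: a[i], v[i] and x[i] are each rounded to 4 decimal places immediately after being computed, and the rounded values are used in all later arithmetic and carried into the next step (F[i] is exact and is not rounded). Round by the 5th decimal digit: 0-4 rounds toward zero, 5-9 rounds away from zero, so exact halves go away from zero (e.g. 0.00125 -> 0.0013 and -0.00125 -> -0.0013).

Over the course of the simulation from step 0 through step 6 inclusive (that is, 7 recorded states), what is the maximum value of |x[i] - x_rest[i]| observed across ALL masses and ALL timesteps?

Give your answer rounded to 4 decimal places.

Step 0: x=[5.0000 7.0000] v=[2.0000 0.0000]
Step 1: x=[5.0800 7.0400] v=[0.8000 0.4000]
Step 2: x=[5.0352 7.1216] v=[-0.4480 0.8160]
Step 3: x=[4.8725 7.2397] v=[-1.6275 1.1814]
Step 4: x=[4.6095 7.3832] v=[-2.6296 1.4345]
Step 5: x=[4.2731 7.5357] v=[-3.3639 1.5250]
Step 6: x=[3.8963 7.6777] v=[-3.7681 1.4200]
Max displacement = 2.0800

Answer: 2.0800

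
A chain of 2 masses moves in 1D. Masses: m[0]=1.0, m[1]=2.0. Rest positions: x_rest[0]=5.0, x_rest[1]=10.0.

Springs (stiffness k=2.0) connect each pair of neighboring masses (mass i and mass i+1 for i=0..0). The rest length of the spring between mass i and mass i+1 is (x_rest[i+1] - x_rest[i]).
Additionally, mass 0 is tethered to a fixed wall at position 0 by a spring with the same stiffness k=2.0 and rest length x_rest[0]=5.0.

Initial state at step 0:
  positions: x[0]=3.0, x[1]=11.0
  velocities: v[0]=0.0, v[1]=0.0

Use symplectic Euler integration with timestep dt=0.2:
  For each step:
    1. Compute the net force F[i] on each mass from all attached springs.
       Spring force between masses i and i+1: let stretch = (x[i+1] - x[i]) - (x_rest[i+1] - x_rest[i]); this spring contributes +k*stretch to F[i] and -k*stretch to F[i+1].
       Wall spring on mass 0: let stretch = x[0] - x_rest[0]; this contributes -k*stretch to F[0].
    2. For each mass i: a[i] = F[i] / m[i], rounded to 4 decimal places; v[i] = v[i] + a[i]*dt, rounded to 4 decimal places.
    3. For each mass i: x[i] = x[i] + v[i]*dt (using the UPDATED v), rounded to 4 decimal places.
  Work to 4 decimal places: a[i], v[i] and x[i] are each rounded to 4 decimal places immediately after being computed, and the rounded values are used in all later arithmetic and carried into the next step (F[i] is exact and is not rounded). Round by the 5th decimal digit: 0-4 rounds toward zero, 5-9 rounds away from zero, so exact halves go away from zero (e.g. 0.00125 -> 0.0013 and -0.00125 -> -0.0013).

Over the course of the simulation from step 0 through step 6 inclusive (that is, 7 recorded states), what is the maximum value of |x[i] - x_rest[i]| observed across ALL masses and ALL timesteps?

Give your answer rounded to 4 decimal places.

Step 0: x=[3.0000 11.0000] v=[0.0000 0.0000]
Step 1: x=[3.4000 10.8800] v=[2.0000 -0.6000]
Step 2: x=[4.1264 10.6608] v=[3.6320 -1.0960]
Step 3: x=[5.0454 10.3802] v=[4.5952 -1.4029]
Step 4: x=[5.9876 10.0862] v=[4.7110 -1.4699]
Step 5: x=[6.7787 9.8283] v=[3.9554 -1.2896]
Step 6: x=[7.2715 9.6484] v=[2.4638 -0.8995]
Max displacement = 2.2715

Answer: 2.2715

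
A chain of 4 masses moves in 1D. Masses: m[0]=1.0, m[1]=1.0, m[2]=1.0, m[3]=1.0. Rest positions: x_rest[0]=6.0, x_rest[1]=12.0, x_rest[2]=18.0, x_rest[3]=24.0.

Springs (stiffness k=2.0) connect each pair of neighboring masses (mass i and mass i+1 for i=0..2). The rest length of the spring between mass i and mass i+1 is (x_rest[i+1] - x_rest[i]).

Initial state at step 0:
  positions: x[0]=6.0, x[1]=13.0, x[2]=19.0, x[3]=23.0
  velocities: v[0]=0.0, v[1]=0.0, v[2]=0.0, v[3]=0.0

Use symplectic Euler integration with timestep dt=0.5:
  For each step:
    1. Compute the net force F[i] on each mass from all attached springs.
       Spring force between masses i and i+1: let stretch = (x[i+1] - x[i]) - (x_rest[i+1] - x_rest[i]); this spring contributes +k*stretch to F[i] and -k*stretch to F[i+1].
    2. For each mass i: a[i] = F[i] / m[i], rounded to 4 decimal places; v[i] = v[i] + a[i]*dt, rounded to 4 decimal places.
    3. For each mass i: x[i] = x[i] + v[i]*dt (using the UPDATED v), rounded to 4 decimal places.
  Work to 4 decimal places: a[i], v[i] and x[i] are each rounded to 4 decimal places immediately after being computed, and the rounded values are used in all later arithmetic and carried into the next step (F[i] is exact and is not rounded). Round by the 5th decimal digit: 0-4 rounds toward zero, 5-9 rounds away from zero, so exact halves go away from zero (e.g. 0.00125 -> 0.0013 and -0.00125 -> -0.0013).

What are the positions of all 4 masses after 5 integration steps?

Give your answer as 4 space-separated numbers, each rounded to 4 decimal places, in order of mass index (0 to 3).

Step 0: x=[6.0000 13.0000 19.0000 23.0000] v=[0.0000 0.0000 0.0000 0.0000]
Step 1: x=[6.5000 12.5000 18.0000 24.0000] v=[1.0000 -1.0000 -2.0000 2.0000]
Step 2: x=[7.0000 11.7500 17.2500 25.0000] v=[1.0000 -1.5000 -1.5000 2.0000]
Step 3: x=[6.8750 11.3750 17.6250 25.1250] v=[-0.2500 -0.7500 0.7500 0.2500]
Step 4: x=[6.0000 11.8750 18.6250 24.5000] v=[-1.7500 1.0000 2.0000 -1.2500]
Step 5: x=[5.0625 12.8125 19.1875 23.9375] v=[-1.8750 1.8750 1.1250 -1.1250]

Answer: 5.0625 12.8125 19.1875 23.9375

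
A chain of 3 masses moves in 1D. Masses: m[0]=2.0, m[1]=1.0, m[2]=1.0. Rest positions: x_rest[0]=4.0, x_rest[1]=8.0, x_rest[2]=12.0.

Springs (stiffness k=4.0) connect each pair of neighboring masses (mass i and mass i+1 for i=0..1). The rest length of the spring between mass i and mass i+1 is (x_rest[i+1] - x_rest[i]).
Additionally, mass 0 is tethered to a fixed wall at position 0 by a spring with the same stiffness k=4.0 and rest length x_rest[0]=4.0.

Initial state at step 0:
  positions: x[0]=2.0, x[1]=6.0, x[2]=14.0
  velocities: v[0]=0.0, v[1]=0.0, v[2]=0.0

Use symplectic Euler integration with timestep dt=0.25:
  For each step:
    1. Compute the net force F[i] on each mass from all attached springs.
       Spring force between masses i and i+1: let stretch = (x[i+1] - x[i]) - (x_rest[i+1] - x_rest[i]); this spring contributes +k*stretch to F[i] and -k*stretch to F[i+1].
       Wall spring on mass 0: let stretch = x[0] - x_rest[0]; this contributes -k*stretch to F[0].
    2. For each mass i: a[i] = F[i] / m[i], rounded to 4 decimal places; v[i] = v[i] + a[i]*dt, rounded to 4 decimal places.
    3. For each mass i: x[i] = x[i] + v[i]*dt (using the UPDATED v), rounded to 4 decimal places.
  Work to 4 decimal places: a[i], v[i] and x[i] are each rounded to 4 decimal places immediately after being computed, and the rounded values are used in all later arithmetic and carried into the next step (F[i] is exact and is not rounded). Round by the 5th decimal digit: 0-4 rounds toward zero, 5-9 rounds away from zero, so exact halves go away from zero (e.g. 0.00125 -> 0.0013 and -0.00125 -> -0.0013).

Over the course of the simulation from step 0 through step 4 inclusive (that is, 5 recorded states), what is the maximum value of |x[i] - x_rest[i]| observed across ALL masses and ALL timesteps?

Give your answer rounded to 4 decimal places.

Answer: 2.3828

Derivation:
Step 0: x=[2.0000 6.0000 14.0000] v=[0.0000 0.0000 0.0000]
Step 1: x=[2.2500 7.0000 13.0000] v=[1.0000 4.0000 -4.0000]
Step 2: x=[2.8125 8.3125 11.5000] v=[2.2500 5.2500 -6.0000]
Step 3: x=[3.7110 9.0469 10.2031] v=[3.5938 2.9375 -5.1875]
Step 4: x=[4.8126 8.7364 9.6172] v=[4.4063 -1.2422 -2.3437]
Max displacement = 2.3828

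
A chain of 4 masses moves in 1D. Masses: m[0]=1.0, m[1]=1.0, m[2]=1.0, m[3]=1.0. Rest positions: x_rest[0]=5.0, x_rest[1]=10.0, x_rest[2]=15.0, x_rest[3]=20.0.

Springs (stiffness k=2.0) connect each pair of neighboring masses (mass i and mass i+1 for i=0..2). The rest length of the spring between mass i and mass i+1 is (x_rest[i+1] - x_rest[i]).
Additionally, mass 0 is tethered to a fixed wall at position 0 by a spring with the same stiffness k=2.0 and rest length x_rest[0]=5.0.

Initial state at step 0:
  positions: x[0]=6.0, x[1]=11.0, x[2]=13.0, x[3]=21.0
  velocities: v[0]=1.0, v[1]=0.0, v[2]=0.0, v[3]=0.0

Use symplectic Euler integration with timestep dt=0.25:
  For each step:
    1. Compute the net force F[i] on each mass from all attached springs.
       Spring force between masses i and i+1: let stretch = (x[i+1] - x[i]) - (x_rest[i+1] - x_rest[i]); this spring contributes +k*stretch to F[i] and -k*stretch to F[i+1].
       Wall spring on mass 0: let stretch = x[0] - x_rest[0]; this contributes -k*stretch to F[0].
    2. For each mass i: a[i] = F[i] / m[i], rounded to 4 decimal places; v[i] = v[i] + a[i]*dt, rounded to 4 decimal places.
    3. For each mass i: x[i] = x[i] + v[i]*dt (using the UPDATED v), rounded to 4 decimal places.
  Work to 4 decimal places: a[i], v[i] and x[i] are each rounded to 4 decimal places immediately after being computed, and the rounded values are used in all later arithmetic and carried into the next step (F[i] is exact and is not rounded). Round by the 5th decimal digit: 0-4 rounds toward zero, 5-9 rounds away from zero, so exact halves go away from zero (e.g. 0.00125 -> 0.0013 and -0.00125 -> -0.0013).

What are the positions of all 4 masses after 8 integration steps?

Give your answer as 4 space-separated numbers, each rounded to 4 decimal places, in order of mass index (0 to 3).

Answer: 3.8876 11.0811 14.5742 20.7664

Derivation:
Step 0: x=[6.0000 11.0000 13.0000 21.0000] v=[1.0000 0.0000 0.0000 0.0000]
Step 1: x=[6.1250 10.6250 13.7500 20.6250] v=[0.5000 -1.5000 3.0000 -1.5000]
Step 2: x=[6.0469 10.0781 14.9688 20.0156] v=[-0.3125 -2.1875 4.8750 -2.4375]
Step 3: x=[5.7168 9.6387 16.2071 19.4004] v=[-1.3204 -1.7578 4.9531 -2.4609]
Step 4: x=[5.1623 9.5301 17.0235 19.0110] v=[-2.2179 -0.4346 3.2656 -1.5576]
Step 5: x=[4.5085 9.8122 17.1517 18.9982] v=[-2.6152 1.1282 0.5127 -0.0514]
Step 6: x=[3.9541 10.3487 16.5933 19.3796] v=[-2.2176 2.1461 -2.2338 1.5254]
Step 7: x=[3.7048 10.8665 15.6026 20.0377] v=[-0.9974 2.0711 -3.9630 2.6323]
Step 8: x=[3.8876 11.0811 14.5742 20.7664] v=[0.7311 0.8583 -4.1135 2.9148]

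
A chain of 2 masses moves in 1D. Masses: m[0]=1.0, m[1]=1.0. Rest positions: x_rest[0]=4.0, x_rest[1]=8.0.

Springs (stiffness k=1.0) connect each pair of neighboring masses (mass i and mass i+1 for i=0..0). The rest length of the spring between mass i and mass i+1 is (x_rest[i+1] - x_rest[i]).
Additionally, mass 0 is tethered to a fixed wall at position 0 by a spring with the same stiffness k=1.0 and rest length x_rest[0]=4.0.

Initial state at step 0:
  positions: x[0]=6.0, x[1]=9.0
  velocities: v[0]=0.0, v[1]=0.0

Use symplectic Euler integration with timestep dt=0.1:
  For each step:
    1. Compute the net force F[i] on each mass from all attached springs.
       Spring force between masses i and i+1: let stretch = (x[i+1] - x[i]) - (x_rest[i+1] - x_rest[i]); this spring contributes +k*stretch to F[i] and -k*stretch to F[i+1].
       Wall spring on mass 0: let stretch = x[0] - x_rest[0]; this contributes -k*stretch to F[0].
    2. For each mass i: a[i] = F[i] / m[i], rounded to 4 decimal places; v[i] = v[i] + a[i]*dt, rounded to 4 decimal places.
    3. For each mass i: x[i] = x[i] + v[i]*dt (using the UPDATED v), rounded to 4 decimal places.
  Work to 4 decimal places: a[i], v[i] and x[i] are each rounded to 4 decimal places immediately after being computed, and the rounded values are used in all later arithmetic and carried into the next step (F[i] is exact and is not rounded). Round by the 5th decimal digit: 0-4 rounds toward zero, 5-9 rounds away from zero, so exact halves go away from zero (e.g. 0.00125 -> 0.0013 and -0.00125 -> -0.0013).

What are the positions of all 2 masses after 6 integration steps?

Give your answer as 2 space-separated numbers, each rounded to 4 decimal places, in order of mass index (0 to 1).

Answer: 5.4175 9.1829

Derivation:
Step 0: x=[6.0000 9.0000] v=[0.0000 0.0000]
Step 1: x=[5.9700 9.0100] v=[-0.3000 0.1000]
Step 2: x=[5.9107 9.0296] v=[-0.5930 0.1960]
Step 3: x=[5.8235 9.0580] v=[-0.8722 0.2841]
Step 4: x=[5.7104 9.0941] v=[-1.1311 0.3607]
Step 5: x=[5.5740 9.1363] v=[-1.3638 0.4223]
Step 6: x=[5.4175 9.1829] v=[-1.5650 0.4661]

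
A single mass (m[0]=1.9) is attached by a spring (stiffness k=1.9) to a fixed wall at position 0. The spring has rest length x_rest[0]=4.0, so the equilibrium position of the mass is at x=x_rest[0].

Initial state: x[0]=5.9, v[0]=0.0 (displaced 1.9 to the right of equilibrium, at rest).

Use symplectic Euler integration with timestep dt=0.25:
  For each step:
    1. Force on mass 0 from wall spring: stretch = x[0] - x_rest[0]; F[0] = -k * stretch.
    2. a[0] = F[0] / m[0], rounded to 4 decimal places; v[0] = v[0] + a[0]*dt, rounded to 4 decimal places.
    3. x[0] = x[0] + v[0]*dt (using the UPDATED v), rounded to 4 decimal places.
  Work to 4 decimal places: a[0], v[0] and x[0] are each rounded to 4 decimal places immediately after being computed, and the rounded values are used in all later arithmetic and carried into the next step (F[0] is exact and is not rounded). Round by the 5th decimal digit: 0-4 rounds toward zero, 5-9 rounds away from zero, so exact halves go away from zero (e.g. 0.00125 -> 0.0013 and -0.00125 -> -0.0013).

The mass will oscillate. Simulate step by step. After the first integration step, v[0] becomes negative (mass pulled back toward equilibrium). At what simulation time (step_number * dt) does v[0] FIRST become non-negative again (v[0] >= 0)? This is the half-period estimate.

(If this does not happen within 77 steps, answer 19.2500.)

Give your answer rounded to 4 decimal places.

Answer: 3.2500

Derivation:
Step 0: x=[5.9000] v=[0.0000]
Step 1: x=[5.7813] v=[-0.4750]
Step 2: x=[5.5512] v=[-0.9203]
Step 3: x=[5.2242] v=[-1.3081]
Step 4: x=[4.8207] v=[-1.6142]
Step 5: x=[4.3659] v=[-1.8194]
Step 6: x=[3.8882] v=[-1.9109]
Step 7: x=[3.4175] v=[-1.8830]
Step 8: x=[2.9832] v=[-1.7374]
Step 9: x=[2.6124] v=[-1.4832]
Step 10: x=[2.3283] v=[-1.1363]
Step 11: x=[2.1487] v=[-0.7184]
Step 12: x=[2.0848] v=[-0.2556]
Step 13: x=[2.1406] v=[0.2232]
First v>=0 after going negative at step 13, time=3.2500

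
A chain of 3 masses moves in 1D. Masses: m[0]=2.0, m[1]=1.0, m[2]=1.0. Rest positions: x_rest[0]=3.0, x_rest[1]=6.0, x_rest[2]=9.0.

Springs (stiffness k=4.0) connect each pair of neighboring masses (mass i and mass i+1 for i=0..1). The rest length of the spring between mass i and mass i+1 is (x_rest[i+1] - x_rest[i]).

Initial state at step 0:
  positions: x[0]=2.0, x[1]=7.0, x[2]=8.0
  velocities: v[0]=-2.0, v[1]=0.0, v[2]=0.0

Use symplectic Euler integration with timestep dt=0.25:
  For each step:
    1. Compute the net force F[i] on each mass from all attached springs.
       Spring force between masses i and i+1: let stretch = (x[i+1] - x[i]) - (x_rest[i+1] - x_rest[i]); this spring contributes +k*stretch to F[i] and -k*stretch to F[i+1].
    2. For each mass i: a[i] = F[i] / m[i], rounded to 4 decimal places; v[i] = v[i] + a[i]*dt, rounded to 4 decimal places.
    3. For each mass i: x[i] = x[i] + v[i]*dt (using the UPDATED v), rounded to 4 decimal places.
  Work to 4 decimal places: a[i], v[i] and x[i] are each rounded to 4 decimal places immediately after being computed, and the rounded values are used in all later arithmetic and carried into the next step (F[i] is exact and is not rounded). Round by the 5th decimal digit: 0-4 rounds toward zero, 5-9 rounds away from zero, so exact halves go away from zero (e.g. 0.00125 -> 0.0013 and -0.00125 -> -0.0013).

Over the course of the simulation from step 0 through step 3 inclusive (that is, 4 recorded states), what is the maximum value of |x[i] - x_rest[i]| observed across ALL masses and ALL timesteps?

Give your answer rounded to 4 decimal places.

Answer: 2.4609

Derivation:
Step 0: x=[2.0000 7.0000 8.0000] v=[-2.0000 0.0000 0.0000]
Step 1: x=[1.7500 6.0000 8.5000] v=[-1.0000 -4.0000 2.0000]
Step 2: x=[1.6563 4.5625 9.1250] v=[-0.3750 -5.7500 2.5000]
Step 3: x=[1.5508 3.5391 9.3594] v=[-0.4219 -4.0937 0.9375]
Max displacement = 2.4609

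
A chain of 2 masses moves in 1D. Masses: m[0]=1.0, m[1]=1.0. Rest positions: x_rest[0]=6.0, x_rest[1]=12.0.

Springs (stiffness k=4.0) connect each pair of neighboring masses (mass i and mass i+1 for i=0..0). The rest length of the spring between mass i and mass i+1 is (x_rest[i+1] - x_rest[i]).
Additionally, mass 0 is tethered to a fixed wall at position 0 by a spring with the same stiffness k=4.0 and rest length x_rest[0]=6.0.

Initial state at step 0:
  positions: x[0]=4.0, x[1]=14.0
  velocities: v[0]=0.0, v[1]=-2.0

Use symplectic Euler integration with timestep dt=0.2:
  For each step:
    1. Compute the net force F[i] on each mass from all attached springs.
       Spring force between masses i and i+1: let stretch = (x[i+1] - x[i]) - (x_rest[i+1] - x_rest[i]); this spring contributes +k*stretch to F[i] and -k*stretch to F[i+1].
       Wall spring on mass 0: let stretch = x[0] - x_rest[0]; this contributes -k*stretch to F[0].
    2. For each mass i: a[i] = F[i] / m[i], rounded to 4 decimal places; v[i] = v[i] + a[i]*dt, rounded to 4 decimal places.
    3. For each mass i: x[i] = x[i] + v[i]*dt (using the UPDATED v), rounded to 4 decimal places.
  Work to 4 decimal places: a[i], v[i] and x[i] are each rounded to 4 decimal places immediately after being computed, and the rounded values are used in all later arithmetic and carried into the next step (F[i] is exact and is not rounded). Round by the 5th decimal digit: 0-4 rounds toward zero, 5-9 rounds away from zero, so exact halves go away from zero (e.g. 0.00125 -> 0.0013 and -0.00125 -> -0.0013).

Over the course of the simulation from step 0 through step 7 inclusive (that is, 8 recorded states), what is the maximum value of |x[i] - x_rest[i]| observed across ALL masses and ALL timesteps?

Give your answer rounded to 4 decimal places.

Step 0: x=[4.0000 14.0000] v=[0.0000 -2.0000]
Step 1: x=[4.9600 12.9600] v=[4.8000 -5.2000]
Step 2: x=[6.4064 11.6000] v=[7.2320 -6.8000]
Step 3: x=[7.6588 10.3690] v=[6.2618 -6.1549]
Step 4: x=[8.1194 9.6644] v=[2.3029 -3.5231]
Step 5: x=[7.5281 9.6726] v=[-2.9566 0.0409]
Step 6: x=[6.0754 10.2977] v=[-7.2635 3.1253]
Step 7: x=[4.3262 11.2072] v=[-8.7460 4.5475]
Max displacement = 2.3356

Answer: 2.3356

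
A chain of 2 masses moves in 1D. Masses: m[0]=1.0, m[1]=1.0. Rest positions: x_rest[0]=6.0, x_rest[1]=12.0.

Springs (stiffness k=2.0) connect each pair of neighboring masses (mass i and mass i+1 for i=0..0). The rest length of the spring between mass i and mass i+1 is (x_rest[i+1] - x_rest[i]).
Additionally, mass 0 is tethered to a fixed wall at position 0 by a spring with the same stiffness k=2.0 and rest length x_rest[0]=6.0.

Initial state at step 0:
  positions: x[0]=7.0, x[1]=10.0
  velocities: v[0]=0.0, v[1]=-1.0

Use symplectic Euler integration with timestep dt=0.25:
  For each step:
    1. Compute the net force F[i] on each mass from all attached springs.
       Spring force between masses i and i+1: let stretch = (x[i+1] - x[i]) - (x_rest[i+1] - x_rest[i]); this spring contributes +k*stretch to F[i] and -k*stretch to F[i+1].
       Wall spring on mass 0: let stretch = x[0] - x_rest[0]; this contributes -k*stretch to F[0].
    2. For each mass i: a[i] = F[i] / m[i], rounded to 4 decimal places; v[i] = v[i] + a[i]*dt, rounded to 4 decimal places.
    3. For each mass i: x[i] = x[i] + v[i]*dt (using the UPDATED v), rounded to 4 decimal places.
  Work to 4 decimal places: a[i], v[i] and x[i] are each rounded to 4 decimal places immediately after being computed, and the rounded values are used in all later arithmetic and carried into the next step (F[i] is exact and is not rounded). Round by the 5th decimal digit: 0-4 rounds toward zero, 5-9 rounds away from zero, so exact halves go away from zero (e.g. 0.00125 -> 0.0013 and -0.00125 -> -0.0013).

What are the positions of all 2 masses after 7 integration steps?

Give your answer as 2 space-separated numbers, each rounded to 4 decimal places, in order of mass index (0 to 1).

Answer: 4.7711 11.7085

Derivation:
Step 0: x=[7.0000 10.0000] v=[0.0000 -1.0000]
Step 1: x=[6.5000 10.1250] v=[-2.0000 0.5000]
Step 2: x=[5.6406 10.5469] v=[-3.4375 1.6875]
Step 3: x=[4.6894 11.1055] v=[-3.8047 2.2344]
Step 4: x=[3.9541 11.6121] v=[-2.9414 2.0264]
Step 5: x=[3.6817 11.9115] v=[-1.0895 1.1974]
Step 6: x=[3.9779 11.9321] v=[1.1846 0.0825]
Step 7: x=[4.7711 11.7085] v=[3.1728 -0.8946]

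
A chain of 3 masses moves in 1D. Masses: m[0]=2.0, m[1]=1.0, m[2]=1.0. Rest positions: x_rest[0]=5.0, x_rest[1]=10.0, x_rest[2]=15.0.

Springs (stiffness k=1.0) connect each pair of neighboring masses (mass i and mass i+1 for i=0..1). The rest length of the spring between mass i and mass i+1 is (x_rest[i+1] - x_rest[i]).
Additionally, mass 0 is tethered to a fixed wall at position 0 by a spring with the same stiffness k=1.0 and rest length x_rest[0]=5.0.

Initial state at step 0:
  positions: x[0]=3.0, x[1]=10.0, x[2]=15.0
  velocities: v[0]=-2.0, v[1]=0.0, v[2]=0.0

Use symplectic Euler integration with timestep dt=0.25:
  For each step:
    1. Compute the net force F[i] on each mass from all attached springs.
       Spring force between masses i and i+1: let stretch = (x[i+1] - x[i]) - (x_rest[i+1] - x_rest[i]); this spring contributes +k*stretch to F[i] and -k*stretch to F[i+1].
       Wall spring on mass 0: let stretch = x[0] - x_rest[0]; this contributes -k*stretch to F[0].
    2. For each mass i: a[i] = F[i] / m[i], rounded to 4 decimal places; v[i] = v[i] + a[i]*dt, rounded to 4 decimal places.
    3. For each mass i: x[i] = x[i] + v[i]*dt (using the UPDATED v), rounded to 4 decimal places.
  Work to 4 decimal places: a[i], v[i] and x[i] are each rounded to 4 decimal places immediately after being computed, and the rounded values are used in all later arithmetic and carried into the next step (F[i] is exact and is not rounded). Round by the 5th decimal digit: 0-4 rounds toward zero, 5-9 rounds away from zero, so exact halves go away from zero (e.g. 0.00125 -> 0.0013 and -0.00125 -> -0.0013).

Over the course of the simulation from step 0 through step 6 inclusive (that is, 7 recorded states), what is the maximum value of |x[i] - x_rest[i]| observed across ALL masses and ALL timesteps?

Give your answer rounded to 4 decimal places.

Step 0: x=[3.0000 10.0000 15.0000] v=[-2.0000 0.0000 0.0000]
Step 1: x=[2.6250 9.8750 15.0000] v=[-1.5000 -0.5000 0.0000]
Step 2: x=[2.3945 9.6172 14.9922] v=[-0.9219 -1.0313 -0.0313]
Step 3: x=[2.3149 9.2439 14.9609] v=[-0.3184 -1.4932 -0.1251]
Step 4: x=[2.3795 8.7949 14.8848] v=[0.2584 -1.7962 -0.3044]
Step 5: x=[2.5702 8.3255 14.7406] v=[0.7629 -1.8776 -0.5769]
Step 6: x=[2.8605 7.8973 14.5079] v=[1.1611 -1.7127 -0.9307]
Max displacement = 2.6851

Answer: 2.6851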